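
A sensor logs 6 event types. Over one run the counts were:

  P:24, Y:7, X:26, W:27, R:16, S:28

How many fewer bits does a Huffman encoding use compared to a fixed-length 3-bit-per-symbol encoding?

Fixed-length: 3 bits × 128 symbols = 384 bits.
Huffman merges:
combine Y(7), R(16) → 23
combine 23, P(24) → 47
combine X(26), W(27) → 53
combine S(28), 47 → 75
combine 53, 75 → 128
Huffman total = 23 + 47 + 53 + 75 + 128 = 326 bits.
Saving = 384 − 326 = 58 bits.

58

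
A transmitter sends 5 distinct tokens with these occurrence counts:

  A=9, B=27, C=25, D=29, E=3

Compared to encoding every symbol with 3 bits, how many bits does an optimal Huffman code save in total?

81

Fixed-length: 3 bits × 93 symbols = 279 bits.
Huffman merges:
E(3) + A(9) → 12
12 + C(25) → 37
B(27) + D(29) → 56
37 + 56 → 93
Huffman total = 12 + 37 + 56 + 93 = 198 bits.
Saving = 279 − 198 = 81 bits.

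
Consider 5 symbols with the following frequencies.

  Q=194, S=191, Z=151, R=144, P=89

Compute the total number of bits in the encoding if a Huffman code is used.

1771

Greedily combine the two least-frequent nodes:
merge P(89) and R(144): 233
merge Z(151) and S(191): 342
merge Q(194) and 233: 427
merge 342 and 427: 769
Total encoded bits = sum of merged weights = 233 + 342 + 427 + 769 = 1771.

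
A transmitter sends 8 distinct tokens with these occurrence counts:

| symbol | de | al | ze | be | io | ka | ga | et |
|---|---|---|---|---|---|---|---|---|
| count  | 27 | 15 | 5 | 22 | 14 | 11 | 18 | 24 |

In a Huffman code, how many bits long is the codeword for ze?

Build the tree from the bottom:
merge ze(5) and ka(11): 16
merge io(14) and al(15): 29
merge 16 and ga(18): 34
merge be(22) and et(24): 46
merge de(27) and 29: 56
merge 34 and 46: 80
merge 56 and 80: 136
ze sits 4 levels below the root, so its codeword is 4 bits.

4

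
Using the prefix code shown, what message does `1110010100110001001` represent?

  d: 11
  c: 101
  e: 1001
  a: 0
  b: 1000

Read left to right; each codeword is recognised as soon as it completes (prefix code):
  11→d | 1001→e | 0→a | 1001→e | 1000→b | 1001→e
Decoded message: deaebe

deaebe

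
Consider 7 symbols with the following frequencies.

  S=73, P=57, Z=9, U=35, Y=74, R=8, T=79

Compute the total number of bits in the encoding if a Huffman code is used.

848

Greedily combine the two least-frequent nodes:
merge R(8) and Z(9): 17
merge 17 and U(35): 52
merge 52 and P(57): 109
merge S(73) and Y(74): 147
merge T(79) and 109: 188
merge 147 and 188: 335
Each symbol's bit-cost is frequency × depth; summing gives 848 bits (equivalently 17 + 52 + 109 + 147 + 188 + 335).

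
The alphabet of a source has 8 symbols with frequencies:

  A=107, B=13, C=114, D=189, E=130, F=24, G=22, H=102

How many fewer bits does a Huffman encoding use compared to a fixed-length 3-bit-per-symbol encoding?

225

Fixed-length: 3 bits × 701 symbols = 2103 bits.
Huffman merges:
combine B(13), G(22) → 35
combine F(24), 35 → 59
combine 59, H(102) → 161
combine A(107), C(114) → 221
combine E(130), 161 → 291
combine D(189), 221 → 410
combine 291, 410 → 701
Huffman total = 35 + 59 + 161 + 221 + 291 + 410 + 701 = 1878 bits.
Saving = 2103 − 1878 = 225 bits.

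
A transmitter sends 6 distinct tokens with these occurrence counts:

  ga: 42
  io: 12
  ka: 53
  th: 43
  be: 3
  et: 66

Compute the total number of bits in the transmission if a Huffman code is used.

Merge the two smallest weights repeatedly:
combine be(3), io(12) → 15
combine 15, ga(42) → 57
combine th(43), ka(53) → 96
combine 57, et(66) → 123
combine 96, 123 → 219
Each symbol's bit-cost is frequency × depth; summing gives 510 bits (equivalently 15 + 57 + 96 + 123 + 219).

510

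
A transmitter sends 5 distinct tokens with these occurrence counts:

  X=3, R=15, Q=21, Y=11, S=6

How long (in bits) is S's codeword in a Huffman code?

Build the tree from the bottom:
X(3) + S(6) → 9
9 + Y(11) → 20
R(15) + 20 → 35
Q(21) + 35 → 56
S sits 4 levels below the root, so its codeword is 4 bits.

4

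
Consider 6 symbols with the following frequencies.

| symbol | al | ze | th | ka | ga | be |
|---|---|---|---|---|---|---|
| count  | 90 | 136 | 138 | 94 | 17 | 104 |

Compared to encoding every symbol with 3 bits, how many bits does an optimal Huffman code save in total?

Fixed-length: 3 bits × 579 symbols = 1737 bits.
Huffman merges:
merge ga(17) and al(90): 107
merge ka(94) and be(104): 198
merge 107 and ze(136): 243
merge th(138) and 198: 336
merge 243 and 336: 579
Huffman total = 107 + 198 + 243 + 336 + 579 = 1463 bits.
Saving = 1737 − 1463 = 274 bits.

274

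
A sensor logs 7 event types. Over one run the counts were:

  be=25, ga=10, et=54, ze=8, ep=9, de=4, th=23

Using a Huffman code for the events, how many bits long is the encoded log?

Greedily combine the two least-frequent nodes:
combine de(4), ze(8) → 12
combine ep(9), ga(10) → 19
combine 12, 19 → 31
combine th(23), be(25) → 48
combine 31, 48 → 79
combine et(54), 79 → 133
Each symbol's bit-cost is frequency × depth; summing gives 322 bits (equivalently 12 + 19 + 31 + 48 + 79 + 133).

322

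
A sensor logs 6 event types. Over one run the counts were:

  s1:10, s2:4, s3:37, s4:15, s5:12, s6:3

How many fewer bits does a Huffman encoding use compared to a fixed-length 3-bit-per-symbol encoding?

Fixed-length: 3 bits × 81 symbols = 243 bits.
Huffman merges:
combine s6(3), s2(4) → 7
combine 7, s1(10) → 17
combine s5(12), s4(15) → 27
combine 17, 27 → 44
combine s3(37), 44 → 81
Huffman total = 7 + 17 + 27 + 44 + 81 = 176 bits.
Saving = 243 − 176 = 67 bits.

67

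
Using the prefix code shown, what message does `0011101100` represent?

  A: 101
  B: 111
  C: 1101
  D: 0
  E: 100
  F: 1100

Read left to right; each codeword is recognised as soon as it completes (prefix code):
  0→D | 0→D | 111→B | 0→D | 1100→F
Decoded message: DDBDF

DDBDF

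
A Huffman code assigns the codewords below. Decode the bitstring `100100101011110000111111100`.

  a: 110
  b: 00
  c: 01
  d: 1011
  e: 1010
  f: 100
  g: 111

Read left to right; each codeword is recognised as soon as it completes (prefix code):
  100→f | 100→f | 1010→e | 111→g | 100→f | 00→b | 111→g | 111→g | 100→f
Decoded message: ffegfbggf

ffegfbggf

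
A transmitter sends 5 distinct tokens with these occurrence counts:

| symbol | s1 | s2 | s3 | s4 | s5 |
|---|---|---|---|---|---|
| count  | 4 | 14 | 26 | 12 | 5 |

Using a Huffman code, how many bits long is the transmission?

126

Greedily combine the two least-frequent nodes:
merge s1(4) and s5(5): 9
merge 9 and s4(12): 21
merge s2(14) and 21: 35
merge s3(26) and 35: 61
Each symbol's bit-cost is frequency × depth; summing gives 126 bits (equivalently 9 + 21 + 35 + 61).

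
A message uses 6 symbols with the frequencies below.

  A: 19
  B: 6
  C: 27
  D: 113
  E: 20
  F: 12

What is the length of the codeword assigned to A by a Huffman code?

3

Huffman merges, smallest pair first:
merge B(6) and F(12): 18
merge 18 and A(19): 37
merge E(20) and C(27): 47
merge 37 and 47: 84
merge 84 and D(113): 197
The subtree containing A is merged 3 times, so code length = 3.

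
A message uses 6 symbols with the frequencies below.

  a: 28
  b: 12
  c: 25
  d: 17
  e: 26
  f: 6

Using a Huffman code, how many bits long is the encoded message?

281

Merge the two smallest weights repeatedly:
f(6) + b(12) → 18
d(17) + 18 → 35
c(25) + e(26) → 51
a(28) + 35 → 63
51 + 63 → 114
The encoded length is the sum of every internal node's weight: 18 + 35 + 51 + 63 + 114 = 281 bits.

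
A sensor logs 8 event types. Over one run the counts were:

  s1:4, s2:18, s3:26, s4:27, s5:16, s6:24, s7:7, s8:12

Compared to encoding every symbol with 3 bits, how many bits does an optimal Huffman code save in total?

19

Fixed-length: 3 bits × 134 symbols = 402 bits.
Huffman merges:
s1(4) + s7(7) → 11
11 + s8(12) → 23
s5(16) + s2(18) → 34
23 + s6(24) → 47
s3(26) + s4(27) → 53
34 + 47 → 81
53 + 81 → 134
Huffman total = 11 + 23 + 34 + 47 + 53 + 81 + 134 = 383 bits.
Saving = 402 − 383 = 19 bits.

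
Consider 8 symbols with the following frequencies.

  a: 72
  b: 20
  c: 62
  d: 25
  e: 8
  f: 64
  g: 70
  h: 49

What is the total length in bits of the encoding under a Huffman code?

1049

Merge the two smallest weights repeatedly:
merge e(8) and b(20): 28
merge d(25) and 28: 53
merge h(49) and 53: 102
merge c(62) and f(64): 126
merge g(70) and a(72): 142
merge 102 and 126: 228
merge 142 and 228: 370
Total encoded bits = sum of merged weights = 28 + 53 + 102 + 126 + 142 + 228 + 370 = 1049.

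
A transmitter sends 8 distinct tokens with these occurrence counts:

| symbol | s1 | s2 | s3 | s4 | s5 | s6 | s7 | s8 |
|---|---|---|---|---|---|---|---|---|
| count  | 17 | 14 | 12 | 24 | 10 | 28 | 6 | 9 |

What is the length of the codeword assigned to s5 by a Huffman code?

4

Build the tree from the bottom:
combine s7(6), s8(9) → 15
combine s5(10), s3(12) → 22
combine s2(14), 15 → 29
combine s1(17), 22 → 39
combine s4(24), s6(28) → 52
combine 29, 39 → 68
combine 52, 68 → 120
The subtree containing s5 is merged 4 times, so code length = 4.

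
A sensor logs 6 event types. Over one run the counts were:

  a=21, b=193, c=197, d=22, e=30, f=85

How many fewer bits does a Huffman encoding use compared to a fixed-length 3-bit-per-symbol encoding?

471

Fixed-length: 3 bits × 548 symbols = 1644 bits.
Huffman merges:
merge a(21) and d(22): 43
merge e(30) and 43: 73
merge 73 and f(85): 158
merge 158 and b(193): 351
merge c(197) and 351: 548
Huffman total = 43 + 73 + 158 + 351 + 548 = 1173 bits.
Saving = 1644 − 1173 = 471 bits.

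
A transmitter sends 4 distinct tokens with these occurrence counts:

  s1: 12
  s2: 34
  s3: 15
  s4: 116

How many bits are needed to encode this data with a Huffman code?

Greedily combine the two least-frequent nodes:
combine s1(12), s3(15) → 27
combine 27, s2(34) → 61
combine 61, s4(116) → 177
Total encoded bits = sum of merged weights = 27 + 61 + 177 = 265.

265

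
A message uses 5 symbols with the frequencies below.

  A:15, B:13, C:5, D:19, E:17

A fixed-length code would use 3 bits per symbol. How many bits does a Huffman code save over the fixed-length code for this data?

Fixed-length: 3 bits × 69 symbols = 207 bits.
Huffman merges:
merge C(5) and B(13): 18
merge A(15) and E(17): 32
merge 18 and D(19): 37
merge 32 and 37: 69
Huffman total = 18 + 32 + 37 + 69 = 156 bits.
Saving = 207 − 156 = 51 bits.

51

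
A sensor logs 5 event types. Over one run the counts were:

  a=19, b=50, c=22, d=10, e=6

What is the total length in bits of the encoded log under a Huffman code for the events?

215

Build the Huffman tree bottom-up:
e(6) + d(10) → 16
16 + a(19) → 35
c(22) + 35 → 57
b(50) + 57 → 107
Total encoded bits = sum of merged weights = 16 + 35 + 57 + 107 = 215.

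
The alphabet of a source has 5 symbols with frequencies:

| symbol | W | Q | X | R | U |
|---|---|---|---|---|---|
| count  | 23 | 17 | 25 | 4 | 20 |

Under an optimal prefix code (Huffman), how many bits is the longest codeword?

3

Merge the two lowest-weight nodes at each step:
R(4) + Q(17) → 21
U(20) + 21 → 41
W(23) + X(25) → 48
41 + 48 → 89
Maximum depth reached is 3.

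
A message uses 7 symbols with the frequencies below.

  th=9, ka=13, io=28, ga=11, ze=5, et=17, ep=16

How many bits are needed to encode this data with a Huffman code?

266

Merge the two smallest weights repeatedly:
combine ze(5), th(9) → 14
combine ga(11), ka(13) → 24
combine 14, ep(16) → 30
combine et(17), 24 → 41
combine io(28), 30 → 58
combine 41, 58 → 99
Each symbol's bit-cost is frequency × depth; summing gives 266 bits (equivalently 14 + 24 + 30 + 41 + 58 + 99).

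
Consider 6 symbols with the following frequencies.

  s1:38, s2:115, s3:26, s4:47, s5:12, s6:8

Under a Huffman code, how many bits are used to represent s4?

2

Build the tree from the bottom:
merge s6(8) and s5(12): 20
merge 20 and s3(26): 46
merge s1(38) and 46: 84
merge s4(47) and 84: 131
merge s2(115) and 131: 246
s4's leaf is at depth 2, giving a 2-bit codeword.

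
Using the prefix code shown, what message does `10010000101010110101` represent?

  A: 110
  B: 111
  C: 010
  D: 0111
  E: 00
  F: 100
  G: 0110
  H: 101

FFEHCAH

Read left to right; each codeword is recognised as soon as it completes (prefix code):
  100→F | 100→F | 00→E | 101→H | 010→C | 110→A | 101→H
Decoded message: FFEHCAH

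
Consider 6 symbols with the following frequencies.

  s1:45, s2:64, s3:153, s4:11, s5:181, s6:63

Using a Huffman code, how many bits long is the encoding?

Greedily combine the two least-frequent nodes:
s4(11) + s1(45) → 56
56 + s6(63) → 119
s2(64) + 119 → 183
s3(153) + s5(181) → 334
183 + 334 → 517
Total encoded bits = sum of merged weights = 56 + 119 + 183 + 334 + 517 = 1209.

1209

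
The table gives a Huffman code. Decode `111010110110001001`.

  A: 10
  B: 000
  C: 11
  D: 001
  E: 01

CAACEADD

Read left to right; each codeword is recognised as soon as it completes (prefix code):
  11→C | 10→A | 10→A | 11→C | 01→E | 10→A | 001→D | 001→D
Decoded message: CAACEADD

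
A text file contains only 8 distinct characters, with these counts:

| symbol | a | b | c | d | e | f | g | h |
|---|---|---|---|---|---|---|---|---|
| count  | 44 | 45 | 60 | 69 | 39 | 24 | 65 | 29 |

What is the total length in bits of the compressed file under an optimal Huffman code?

1109

Merge the two smallest weights repeatedly:
combine f(24), h(29) → 53
combine e(39), a(44) → 83
combine b(45), 53 → 98
combine c(60), g(65) → 125
combine d(69), 83 → 152
combine 98, 125 → 223
combine 152, 223 → 375
The encoded length is the sum of every internal node's weight: 53 + 83 + 98 + 125 + 152 + 223 + 375 = 1109 bits.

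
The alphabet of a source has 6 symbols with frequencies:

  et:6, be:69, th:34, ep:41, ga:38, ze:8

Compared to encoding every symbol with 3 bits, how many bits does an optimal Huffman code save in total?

Fixed-length: 3 bits × 196 symbols = 588 bits.
Huffman merges:
combine et(6), ze(8) → 14
combine 14, th(34) → 48
combine ga(38), ep(41) → 79
combine 48, be(69) → 117
combine 79, 117 → 196
Huffman total = 14 + 48 + 79 + 117 + 196 = 454 bits.
Saving = 588 − 454 = 134 bits.

134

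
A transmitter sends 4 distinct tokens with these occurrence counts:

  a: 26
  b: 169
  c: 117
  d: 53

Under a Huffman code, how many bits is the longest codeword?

3

Merge the two lowest-weight nodes at each step:
a(26) + d(53) → 79
79 + c(117) → 196
b(169) + 196 → 365
Maximum depth reached is 3.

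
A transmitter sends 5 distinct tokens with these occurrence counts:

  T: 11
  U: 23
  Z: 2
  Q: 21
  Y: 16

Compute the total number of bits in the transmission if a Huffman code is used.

Merge the two smallest weights repeatedly:
combine Z(2), T(11) → 13
combine 13, Y(16) → 29
combine Q(21), U(23) → 44
combine 29, 44 → 73
Total encoded bits = sum of merged weights = 13 + 29 + 44 + 73 = 159.

159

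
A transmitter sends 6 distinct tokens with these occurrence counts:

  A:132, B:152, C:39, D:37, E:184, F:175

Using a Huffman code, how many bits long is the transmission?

Greedily combine the two least-frequent nodes:
merge D(37) and C(39): 76
merge 76 and A(132): 208
merge B(152) and F(175): 327
merge E(184) and 208: 392
merge 327 and 392: 719
The encoded length is the sum of every internal node's weight: 76 + 208 + 327 + 392 + 719 = 1722 bits.

1722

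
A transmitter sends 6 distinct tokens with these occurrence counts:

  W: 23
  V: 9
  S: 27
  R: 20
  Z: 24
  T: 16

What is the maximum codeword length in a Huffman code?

Merge the two lowest-weight nodes at each step:
merge V(9) and T(16): 25
merge R(20) and W(23): 43
merge Z(24) and 25: 49
merge S(27) and 43: 70
merge 49 and 70: 119
The first pair merged (V, T) ends up deepest, at depth 3.

3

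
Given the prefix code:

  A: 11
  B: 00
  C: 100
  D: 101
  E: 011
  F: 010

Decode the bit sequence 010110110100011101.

Read left to right; each codeword is recognised as soon as it completes (prefix code):
  010→F | 11→A | 011→E | 010→F | 00→B | 11→A | 101→D
Decoded message: FAEFBAD

FAEFBAD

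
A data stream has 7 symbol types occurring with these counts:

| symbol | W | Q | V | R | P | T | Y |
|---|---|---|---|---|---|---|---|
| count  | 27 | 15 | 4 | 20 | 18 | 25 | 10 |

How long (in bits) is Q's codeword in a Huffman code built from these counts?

Huffman merges, smallest pair first:
combine V(4), Y(10) → 14
combine 14, Q(15) → 29
combine P(18), R(20) → 38
combine T(25), W(27) → 52
combine 29, 38 → 67
combine 52, 67 → 119
Q's leaf is at depth 3, giving a 3-bit codeword.

3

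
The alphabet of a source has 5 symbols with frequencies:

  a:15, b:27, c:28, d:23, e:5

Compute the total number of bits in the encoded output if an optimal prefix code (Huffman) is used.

216

Build the Huffman tree bottom-up:
e(5) + a(15) → 20
20 + d(23) → 43
b(27) + c(28) → 55
43 + 55 → 98
Each symbol's bit-cost is frequency × depth; summing gives 216 bits (equivalently 20 + 43 + 55 + 98).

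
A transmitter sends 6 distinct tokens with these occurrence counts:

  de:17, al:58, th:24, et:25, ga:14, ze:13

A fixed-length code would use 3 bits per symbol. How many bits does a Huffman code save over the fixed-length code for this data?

Fixed-length: 3 bits × 151 symbols = 453 bits.
Huffman merges:
combine ze(13), ga(14) → 27
combine de(17), th(24) → 41
combine et(25), 27 → 52
combine 41, 52 → 93
combine al(58), 93 → 151
Huffman total = 27 + 41 + 52 + 93 + 151 = 364 bits.
Saving = 453 − 364 = 89 bits.

89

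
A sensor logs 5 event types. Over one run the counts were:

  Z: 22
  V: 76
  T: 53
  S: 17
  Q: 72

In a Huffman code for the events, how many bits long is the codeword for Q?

Huffman merges, smallest pair first:
merge S(17) and Z(22): 39
merge 39 and T(53): 92
merge Q(72) and V(76): 148
merge 92 and 148: 240
Q's leaf is at depth 2, giving a 2-bit codeword.

2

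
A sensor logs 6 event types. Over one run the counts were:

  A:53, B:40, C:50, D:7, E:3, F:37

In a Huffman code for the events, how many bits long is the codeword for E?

Build the tree from the bottom:
merge E(3) and D(7): 10
merge 10 and F(37): 47
merge B(40) and 47: 87
merge C(50) and A(53): 103
merge 87 and 103: 190
The subtree containing E is merged 4 times, so code length = 4.

4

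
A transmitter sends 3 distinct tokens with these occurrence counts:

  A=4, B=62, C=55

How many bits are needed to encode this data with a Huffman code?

Build the Huffman tree bottom-up:
A(4) + C(55) → 59
59 + B(62) → 121
Each symbol's bit-cost is frequency × depth; summing gives 180 bits (equivalently 59 + 121).

180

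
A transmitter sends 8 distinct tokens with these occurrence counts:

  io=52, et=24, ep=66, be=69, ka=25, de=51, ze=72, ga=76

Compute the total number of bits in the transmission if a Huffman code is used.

1278

Merge the two smallest weights repeatedly:
merge et(24) and ka(25): 49
merge 49 and de(51): 100
merge io(52) and ep(66): 118
merge be(69) and ze(72): 141
merge ga(76) and 100: 176
merge 118 and 141: 259
merge 176 and 259: 435
Total encoded bits = sum of merged weights = 49 + 100 + 118 + 141 + 176 + 259 + 435 = 1278.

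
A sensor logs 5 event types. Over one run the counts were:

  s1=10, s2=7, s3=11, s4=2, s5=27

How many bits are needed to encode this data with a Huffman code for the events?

Greedily combine the two least-frequent nodes:
combine s4(2), s2(7) → 9
combine 9, s1(10) → 19
combine s3(11), 19 → 30
combine s5(27), 30 → 57
Each symbol's bit-cost is frequency × depth; summing gives 115 bits (equivalently 9 + 19 + 30 + 57).

115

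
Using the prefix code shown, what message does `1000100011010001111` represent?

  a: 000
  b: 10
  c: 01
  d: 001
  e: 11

bdaecaee

Read left to right; each codeword is recognised as soon as it completes (prefix code):
  10→b | 001→d | 000→a | 11→e | 01→c | 000→a | 11→e | 11→e
Decoded message: bdaecaee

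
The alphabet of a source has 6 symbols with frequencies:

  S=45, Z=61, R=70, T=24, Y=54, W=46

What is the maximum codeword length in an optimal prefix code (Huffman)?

Merge the two lowest-weight nodes at each step:
T(24) + S(45) → 69
W(46) + Y(54) → 100
Z(61) + 69 → 130
R(70) + 100 → 170
130 + 170 → 300
The first pair merged (T, S) ends up deepest, at depth 3.

3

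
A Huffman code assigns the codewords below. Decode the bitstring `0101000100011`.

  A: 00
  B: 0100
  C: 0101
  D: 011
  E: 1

Read left to right; each codeword is recognised as soon as it completes (prefix code):
  0101→C | 00→A | 0100→B | 011→D
Decoded message: CABD

CABD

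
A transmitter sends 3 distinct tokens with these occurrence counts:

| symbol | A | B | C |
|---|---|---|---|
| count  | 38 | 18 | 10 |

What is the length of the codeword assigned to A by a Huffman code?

1

Repeatedly merge the two smallest:
C(10) + B(18) → 28
28 + A(38) → 66
A is merged only at the final step, so code length = 1.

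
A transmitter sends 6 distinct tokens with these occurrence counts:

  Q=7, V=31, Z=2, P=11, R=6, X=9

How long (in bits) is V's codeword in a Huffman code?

Repeatedly merge the two smallest:
Z(2) + R(6) → 8
Q(7) + 8 → 15
X(9) + P(11) → 20
15 + 20 → 35
V(31) + 35 → 66
V sits one level below the root: a 1-bit codeword.

1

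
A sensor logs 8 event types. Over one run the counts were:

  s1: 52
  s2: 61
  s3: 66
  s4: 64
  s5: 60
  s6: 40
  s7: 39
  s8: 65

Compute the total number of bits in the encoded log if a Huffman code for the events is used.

1341

Greedily combine the two least-frequent nodes:
combine s7(39), s6(40) → 79
combine s1(52), s5(60) → 112
combine s2(61), s4(64) → 125
combine s8(65), s3(66) → 131
combine 79, 112 → 191
combine 125, 131 → 256
combine 191, 256 → 447
Total encoded bits = sum of merged weights = 79 + 112 + 125 + 131 + 191 + 256 + 447 = 1341.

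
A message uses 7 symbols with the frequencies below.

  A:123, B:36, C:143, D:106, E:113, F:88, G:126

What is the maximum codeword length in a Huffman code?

4

Merge the two lowest-weight nodes at each step:
B(36) + F(88) → 124
D(106) + E(113) → 219
A(123) + 124 → 247
G(126) + C(143) → 269
219 + 247 → 466
269 + 466 → 735
The rarest symbols sit at the bottom; the longest codeword is 4 bits.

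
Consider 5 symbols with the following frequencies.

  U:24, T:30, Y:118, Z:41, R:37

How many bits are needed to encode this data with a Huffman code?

514

Build the Huffman tree bottom-up:
U(24) + T(30) → 54
R(37) + Z(41) → 78
54 + 78 → 132
Y(118) + 132 → 250
Total encoded bits = sum of merged weights = 54 + 78 + 132 + 250 = 514.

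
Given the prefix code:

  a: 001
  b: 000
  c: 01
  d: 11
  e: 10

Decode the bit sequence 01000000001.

Read left to right; each codeword is recognised as soon as it completes (prefix code):
  01→c | 000→b | 000→b | 001→a
Decoded message: cbba

cbba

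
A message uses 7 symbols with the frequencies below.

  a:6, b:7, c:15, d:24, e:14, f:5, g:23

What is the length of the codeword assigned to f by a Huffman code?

4

Huffman merges, smallest pair first:
f(5) + a(6) → 11
b(7) + 11 → 18
e(14) + c(15) → 29
18 + g(23) → 41
d(24) + 29 → 53
41 + 53 → 94
f sits 4 levels below the root, so its codeword is 4 bits.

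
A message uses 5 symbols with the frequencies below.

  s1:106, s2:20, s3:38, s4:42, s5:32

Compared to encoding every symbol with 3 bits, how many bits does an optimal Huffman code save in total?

Fixed-length: 3 bits × 238 symbols = 714 bits.
Huffman merges:
combine s2(20), s5(32) → 52
combine s3(38), s4(42) → 80
combine 52, 80 → 132
combine s1(106), 132 → 238
Huffman total = 52 + 80 + 132 + 238 = 502 bits.
Saving = 714 − 502 = 212 bits.

212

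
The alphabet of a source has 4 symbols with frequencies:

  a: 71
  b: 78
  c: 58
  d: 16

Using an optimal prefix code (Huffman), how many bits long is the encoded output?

442

Greedily combine the two least-frequent nodes:
merge d(16) and c(58): 74
merge a(71) and 74: 145
merge b(78) and 145: 223
Total encoded bits = sum of merged weights = 74 + 145 + 223 = 442.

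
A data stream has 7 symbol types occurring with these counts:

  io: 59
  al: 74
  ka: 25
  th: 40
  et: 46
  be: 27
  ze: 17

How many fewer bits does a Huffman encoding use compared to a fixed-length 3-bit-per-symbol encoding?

91

Fixed-length: 3 bits × 288 symbols = 864 bits.
Huffman merges:
combine ze(17), ka(25) → 42
combine be(27), th(40) → 67
combine 42, et(46) → 88
combine io(59), 67 → 126
combine al(74), 88 → 162
combine 126, 162 → 288
Huffman total = 42 + 67 + 88 + 126 + 162 + 288 = 773 bits.
Saving = 864 − 773 = 91 bits.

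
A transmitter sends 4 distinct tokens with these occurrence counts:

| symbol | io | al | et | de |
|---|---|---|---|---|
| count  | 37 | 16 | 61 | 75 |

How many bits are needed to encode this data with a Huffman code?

356

Merge the two smallest weights repeatedly:
merge al(16) and io(37): 53
merge 53 and et(61): 114
merge de(75) and 114: 189
Total encoded bits = sum of merged weights = 53 + 114 + 189 = 356.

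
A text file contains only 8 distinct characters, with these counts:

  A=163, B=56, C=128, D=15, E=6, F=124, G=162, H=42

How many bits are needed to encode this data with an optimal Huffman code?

Greedily combine the two least-frequent nodes:
combine E(6), D(15) → 21
combine 21, H(42) → 63
combine B(56), 63 → 119
combine 119, F(124) → 243
combine C(128), G(162) → 290
combine A(163), 243 → 406
combine 290, 406 → 696
The encoded length is the sum of every internal node's weight: 21 + 63 + 119 + 243 + 290 + 406 + 696 = 1838 bits.

1838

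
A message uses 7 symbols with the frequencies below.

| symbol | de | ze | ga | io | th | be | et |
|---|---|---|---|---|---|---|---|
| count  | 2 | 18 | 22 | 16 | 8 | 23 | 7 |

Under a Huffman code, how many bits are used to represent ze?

2

Build the tree from the bottom:
de(2) + et(7) → 9
th(8) + 9 → 17
io(16) + 17 → 33
ze(18) + ga(22) → 40
be(23) + 33 → 56
40 + 56 → 96
ze's leaf is at depth 2, giving a 2-bit codeword.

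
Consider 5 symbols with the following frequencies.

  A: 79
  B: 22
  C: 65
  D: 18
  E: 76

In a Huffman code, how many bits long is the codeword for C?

2

Repeatedly merge the two smallest:
D(18) + B(22) → 40
40 + C(65) → 105
E(76) + A(79) → 155
105 + 155 → 260
C's leaf is at depth 2, giving a 2-bit codeword.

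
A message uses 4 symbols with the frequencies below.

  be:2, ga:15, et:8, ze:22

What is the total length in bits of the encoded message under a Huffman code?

82

Merge the two smallest weights repeatedly:
merge be(2) and et(8): 10
merge 10 and ga(15): 25
merge ze(22) and 25: 47
The encoded length is the sum of every internal node's weight: 10 + 25 + 47 = 82 bits.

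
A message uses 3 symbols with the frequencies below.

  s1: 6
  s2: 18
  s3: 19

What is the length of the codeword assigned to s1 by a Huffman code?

Huffman merges, smallest pair first:
merge s1(6) and s2(18): 24
merge s3(19) and 24: 43
s1 sits 2 levels below the root, so its codeword is 2 bits.

2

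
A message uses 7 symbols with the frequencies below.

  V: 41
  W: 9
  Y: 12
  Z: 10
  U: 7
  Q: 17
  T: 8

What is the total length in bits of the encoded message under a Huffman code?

264

Build the Huffman tree bottom-up:
combine U(7), T(8) → 15
combine W(9), Z(10) → 19
combine Y(12), 15 → 27
combine Q(17), 19 → 36
combine 27, 36 → 63
combine V(41), 63 → 104
Each symbol's bit-cost is frequency × depth; summing gives 264 bits (equivalently 15 + 19 + 27 + 36 + 63 + 104).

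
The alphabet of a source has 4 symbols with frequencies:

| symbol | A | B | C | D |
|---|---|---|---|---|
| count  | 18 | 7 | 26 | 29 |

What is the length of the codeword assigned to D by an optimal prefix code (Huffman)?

Repeatedly merge the two smallest:
combine B(7), A(18) → 25
combine 25, C(26) → 51
combine D(29), 51 → 80
D is merged only at the final step, so code length = 1.

1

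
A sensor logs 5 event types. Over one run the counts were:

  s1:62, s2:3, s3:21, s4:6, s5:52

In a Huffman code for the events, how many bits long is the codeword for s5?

2

Repeatedly merge the two smallest:
combine s2(3), s4(6) → 9
combine 9, s3(21) → 30
combine 30, s5(52) → 82
combine s1(62), 82 → 144
s5 sits 2 levels below the root, so its codeword is 2 bits.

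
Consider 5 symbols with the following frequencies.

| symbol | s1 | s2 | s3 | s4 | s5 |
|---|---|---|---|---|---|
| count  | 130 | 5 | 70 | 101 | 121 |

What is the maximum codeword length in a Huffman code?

Merge the two lowest-weight nodes at each step:
merge s2(5) and s3(70): 75
merge 75 and s4(101): 176
merge s5(121) and s1(130): 251
merge 176 and 251: 427
Maximum depth reached is 3.

3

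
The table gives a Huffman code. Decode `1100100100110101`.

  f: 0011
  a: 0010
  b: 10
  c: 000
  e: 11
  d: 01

eadfdd

Read left to right; each codeword is recognised as soon as it completes (prefix code):
  11→e | 0010→a | 01→d | 0011→f | 01→d | 01→d
Decoded message: eadfdd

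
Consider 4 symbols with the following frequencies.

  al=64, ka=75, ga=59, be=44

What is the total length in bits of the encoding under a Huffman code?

Greedily combine the two least-frequent nodes:
combine be(44), ga(59) → 103
combine al(64), ka(75) → 139
combine 103, 139 → 242
The encoded length is the sum of every internal node's weight: 103 + 139 + 242 = 484 bits.

484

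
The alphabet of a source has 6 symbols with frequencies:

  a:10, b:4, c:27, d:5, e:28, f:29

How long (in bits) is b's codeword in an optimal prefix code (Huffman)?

4

Huffman merges, smallest pair first:
merge b(4) and d(5): 9
merge 9 and a(10): 19
merge 19 and c(27): 46
merge e(28) and f(29): 57
merge 46 and 57: 103
b's leaf is at depth 4, giving a 4-bit codeword.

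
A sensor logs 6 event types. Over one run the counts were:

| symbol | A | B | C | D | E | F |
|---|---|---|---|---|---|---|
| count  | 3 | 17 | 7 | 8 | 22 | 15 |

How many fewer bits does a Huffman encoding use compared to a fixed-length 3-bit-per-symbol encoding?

44

Fixed-length: 3 bits × 72 symbols = 216 bits.
Huffman merges:
A(3) + C(7) → 10
D(8) + 10 → 18
F(15) + B(17) → 32
18 + E(22) → 40
32 + 40 → 72
Huffman total = 10 + 18 + 32 + 40 + 72 = 172 bits.
Saving = 216 − 172 = 44 bits.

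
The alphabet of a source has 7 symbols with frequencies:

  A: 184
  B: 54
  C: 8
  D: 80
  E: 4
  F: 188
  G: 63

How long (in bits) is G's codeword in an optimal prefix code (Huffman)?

3

Repeatedly merge the two smallest:
combine E(4), C(8) → 12
combine 12, B(54) → 66
combine G(63), 66 → 129
combine D(80), 129 → 209
combine A(184), F(188) → 372
combine 209, 372 → 581
G's leaf is at depth 3, giving a 3-bit codeword.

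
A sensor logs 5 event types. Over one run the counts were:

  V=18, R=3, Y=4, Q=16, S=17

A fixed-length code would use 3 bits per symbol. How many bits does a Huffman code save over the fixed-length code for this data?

Fixed-length: 3 bits × 58 symbols = 174 bits.
Huffman merges:
R(3) + Y(4) → 7
7 + Q(16) → 23
S(17) + V(18) → 35
23 + 35 → 58
Huffman total = 7 + 23 + 35 + 58 = 123 bits.
Saving = 174 − 123 = 51 bits.

51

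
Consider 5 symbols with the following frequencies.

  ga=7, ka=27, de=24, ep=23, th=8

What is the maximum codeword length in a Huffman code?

Merge the two lowest-weight nodes at each step:
combine ga(7), th(8) → 15
combine 15, ep(23) → 38
combine de(24), ka(27) → 51
combine 38, 51 → 89
The rarest symbols sit at the bottom; the longest codeword is 3 bits.

3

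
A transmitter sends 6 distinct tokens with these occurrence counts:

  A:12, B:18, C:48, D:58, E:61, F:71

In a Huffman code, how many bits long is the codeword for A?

4

Huffman merges, smallest pair first:
combine A(12), B(18) → 30
combine 30, C(48) → 78
combine D(58), E(61) → 119
combine F(71), 78 → 149
combine 119, 149 → 268
A's leaf is at depth 4, giving a 4-bit codeword.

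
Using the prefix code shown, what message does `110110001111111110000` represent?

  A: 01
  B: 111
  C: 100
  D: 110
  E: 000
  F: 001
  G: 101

DDFBBDE

Read left to right; each codeword is recognised as soon as it completes (prefix code):
  110→D | 110→D | 001→F | 111→B | 111→B | 110→D | 000→E
Decoded message: DDFBBDE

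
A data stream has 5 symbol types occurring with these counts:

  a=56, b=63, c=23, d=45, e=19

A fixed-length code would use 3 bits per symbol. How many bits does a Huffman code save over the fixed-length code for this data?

Fixed-length: 3 bits × 206 symbols = 618 bits.
Huffman merges:
combine e(19), c(23) → 42
combine 42, d(45) → 87
combine a(56), b(63) → 119
combine 87, 119 → 206
Huffman total = 42 + 87 + 119 + 206 = 454 bits.
Saving = 618 − 454 = 164 bits.

164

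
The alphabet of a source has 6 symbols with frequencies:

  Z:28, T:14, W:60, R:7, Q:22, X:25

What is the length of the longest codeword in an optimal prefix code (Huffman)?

Merge the two lowest-weight nodes at each step:
merge R(7) and T(14): 21
merge 21 and Q(22): 43
merge X(25) and Z(28): 53
merge 43 and 53: 96
merge W(60) and 96: 156
The first pair merged (R, T) ends up deepest, at depth 4.

4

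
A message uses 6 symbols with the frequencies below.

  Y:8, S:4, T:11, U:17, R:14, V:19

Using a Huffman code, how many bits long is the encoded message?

Merge the two smallest weights repeatedly:
combine S(4), Y(8) → 12
combine T(11), 12 → 23
combine R(14), U(17) → 31
combine V(19), 23 → 42
combine 31, 42 → 73
The encoded length is the sum of every internal node's weight: 12 + 23 + 31 + 42 + 73 = 181 bits.

181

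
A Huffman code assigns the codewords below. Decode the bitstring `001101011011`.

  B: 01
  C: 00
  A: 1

CAABBABA

Read left to right; each codeword is recognised as soon as it completes (prefix code):
  00→C | 1→A | 1→A | 01→B | 01→B | 1→A | 01→B | 1→A
Decoded message: CAABBABA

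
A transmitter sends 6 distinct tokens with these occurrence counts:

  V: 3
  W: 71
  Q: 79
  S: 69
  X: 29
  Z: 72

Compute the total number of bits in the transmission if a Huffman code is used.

779

Build the Huffman tree bottom-up:
V(3) + X(29) → 32
32 + S(69) → 101
W(71) + Z(72) → 143
Q(79) + 101 → 180
143 + 180 → 323
Each symbol's bit-cost is frequency × depth; summing gives 779 bits (equivalently 32 + 101 + 143 + 180 + 323).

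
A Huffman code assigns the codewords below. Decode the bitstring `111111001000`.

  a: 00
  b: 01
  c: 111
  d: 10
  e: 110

ccada

Read left to right; each codeword is recognised as soon as it completes (prefix code):
  111→c | 111→c | 00→a | 10→d | 00→a
Decoded message: ccada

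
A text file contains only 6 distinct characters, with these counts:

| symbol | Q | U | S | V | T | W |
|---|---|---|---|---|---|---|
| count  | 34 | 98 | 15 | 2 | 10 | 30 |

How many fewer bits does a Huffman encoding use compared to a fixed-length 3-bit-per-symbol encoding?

191

Fixed-length: 3 bits × 189 symbols = 567 bits.
Huffman merges:
V(2) + T(10) → 12
12 + S(15) → 27
27 + W(30) → 57
Q(34) + 57 → 91
91 + U(98) → 189
Huffman total = 12 + 27 + 57 + 91 + 189 = 376 bits.
Saving = 567 − 376 = 191 bits.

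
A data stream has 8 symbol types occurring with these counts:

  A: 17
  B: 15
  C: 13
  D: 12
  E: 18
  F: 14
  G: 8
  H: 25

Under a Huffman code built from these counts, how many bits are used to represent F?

Huffman merges, smallest pair first:
merge G(8) and D(12): 20
merge C(13) and F(14): 27
merge B(15) and A(17): 32
merge E(18) and 20: 38
merge H(25) and 27: 52
merge 32 and 38: 70
merge 52 and 70: 122
F's leaf is at depth 3, giving a 3-bit codeword.

3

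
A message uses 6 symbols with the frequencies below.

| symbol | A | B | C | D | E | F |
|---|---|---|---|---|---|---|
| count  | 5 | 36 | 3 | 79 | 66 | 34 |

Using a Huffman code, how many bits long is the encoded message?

495

Merge the two smallest weights repeatedly:
merge C(3) and A(5): 8
merge 8 and F(34): 42
merge B(36) and 42: 78
merge E(66) and 78: 144
merge D(79) and 144: 223
Each symbol's bit-cost is frequency × depth; summing gives 495 bits (equivalently 8 + 42 + 78 + 144 + 223).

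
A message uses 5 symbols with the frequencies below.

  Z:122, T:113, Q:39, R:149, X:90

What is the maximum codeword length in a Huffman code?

3

Merge the two lowest-weight nodes at each step:
merge Q(39) and X(90): 129
merge T(113) and Z(122): 235
merge 129 and R(149): 278
merge 235 and 278: 513
The first pair merged (Q, X) ends up deepest, at depth 3.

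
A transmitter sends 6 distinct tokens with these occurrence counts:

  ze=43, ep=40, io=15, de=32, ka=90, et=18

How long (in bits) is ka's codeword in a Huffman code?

Repeatedly merge the two smallest:
merge io(15) and et(18): 33
merge de(32) and 33: 65
merge ep(40) and ze(43): 83
merge 65 and 83: 148
merge ka(90) and 148: 238
ka sits one level below the root: a 1-bit codeword.

1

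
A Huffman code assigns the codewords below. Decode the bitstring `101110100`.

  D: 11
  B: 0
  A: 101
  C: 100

Read left to right; each codeword is recognised as soon as it completes (prefix code):
  101→A | 11→D | 0→B | 100→C
Decoded message: ADBC

ADBC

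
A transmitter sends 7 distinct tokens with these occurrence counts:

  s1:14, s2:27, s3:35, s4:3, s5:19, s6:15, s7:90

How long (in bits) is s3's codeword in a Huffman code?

3

Build the tree from the bottom:
merge s4(3) and s1(14): 17
merge s6(15) and 17: 32
merge s5(19) and s2(27): 46
merge 32 and s3(35): 67
merge 46 and 67: 113
merge s7(90) and 113: 203
The subtree containing s3 is merged 3 times, so code length = 3.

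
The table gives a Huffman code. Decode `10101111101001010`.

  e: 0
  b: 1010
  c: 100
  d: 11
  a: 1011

Read left to right; each codeword is recognised as soon as it completes (prefix code):
  1010→b | 11→d | 11→d | 1010→b | 0→e | 1010→b
Decoded message: bddbeb

bddbeb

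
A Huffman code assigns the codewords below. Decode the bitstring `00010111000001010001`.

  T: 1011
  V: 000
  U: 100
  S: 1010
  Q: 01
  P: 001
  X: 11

VTUVSP

Read left to right; each codeword is recognised as soon as it completes (prefix code):
  000→V | 1011→T | 100→U | 000→V | 1010→S | 001→P
Decoded message: VTUVSP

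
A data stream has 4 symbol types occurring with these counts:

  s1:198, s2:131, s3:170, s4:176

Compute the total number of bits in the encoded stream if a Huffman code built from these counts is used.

1350

Build the Huffman tree bottom-up:
s2(131) + s3(170) → 301
s4(176) + s1(198) → 374
301 + 374 → 675
The encoded length is the sum of every internal node's weight: 301 + 374 + 675 = 1350 bits.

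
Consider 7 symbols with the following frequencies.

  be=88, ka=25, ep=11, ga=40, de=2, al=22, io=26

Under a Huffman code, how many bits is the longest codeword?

5

Merge the two lowest-weight nodes at each step:
de(2) + ep(11) → 13
13 + al(22) → 35
ka(25) + io(26) → 51
35 + ga(40) → 75
51 + 75 → 126
be(88) + 126 → 214
Maximum depth reached is 5.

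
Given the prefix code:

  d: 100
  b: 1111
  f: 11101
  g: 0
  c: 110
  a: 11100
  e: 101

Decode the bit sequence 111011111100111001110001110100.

fbdaagfgg

Read left to right; each codeword is recognised as soon as it completes (prefix code):
  11101→f | 1111→b | 100→d | 11100→a | 11100→a | 0→g | 11101→f | 0→g | 0→g
Decoded message: fbdaagfgg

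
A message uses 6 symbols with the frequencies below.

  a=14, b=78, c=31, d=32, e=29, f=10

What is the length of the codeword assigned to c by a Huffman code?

Build the tree from the bottom:
merge f(10) and a(14): 24
merge 24 and e(29): 53
merge c(31) and d(32): 63
merge 53 and 63: 116
merge b(78) and 116: 194
c's leaf is at depth 3, giving a 3-bit codeword.

3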